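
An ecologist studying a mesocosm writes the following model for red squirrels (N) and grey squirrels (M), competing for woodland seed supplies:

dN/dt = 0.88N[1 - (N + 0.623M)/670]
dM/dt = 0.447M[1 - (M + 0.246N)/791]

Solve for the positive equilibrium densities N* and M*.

N* ≈ 209, M* ≈ 740

Setting both brackets to zero gives the nullclines N + 0.623M = 670 and 0.246N + M = 791.
Substituting M = 791 - 0.246N into the first: N(1 - 0.623·0.246) = 670 - 0.623·791.
So N* = 177/0.847 = 209, and then M* = 791 - 0.246·209 = 740.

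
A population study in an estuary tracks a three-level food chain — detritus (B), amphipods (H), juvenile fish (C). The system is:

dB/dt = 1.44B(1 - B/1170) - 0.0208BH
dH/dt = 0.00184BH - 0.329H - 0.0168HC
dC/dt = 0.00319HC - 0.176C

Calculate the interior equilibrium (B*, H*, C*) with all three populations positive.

B* ≈ 238, H* ≈ 55.2, C* ≈ 6.44

From dC/dt = 0: 0.00319H* = 0.176, so H* = 55.2.
From dB/dt = 0: 1.44(1 - B*/1170) = 0.0208·55.2, giving B* = 1170·(1 - 0.797) = 238.
From dH/dt = 0: 0.00184·238 - 0.329 = 0.0168C*, so C* = 0.108/0.0168 = 6.44.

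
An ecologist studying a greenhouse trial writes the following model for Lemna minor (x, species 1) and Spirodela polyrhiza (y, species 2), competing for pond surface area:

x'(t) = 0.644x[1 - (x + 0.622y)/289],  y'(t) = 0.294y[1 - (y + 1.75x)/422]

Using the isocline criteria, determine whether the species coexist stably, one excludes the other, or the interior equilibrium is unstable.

species 1 excludes species 2

Compare the nullcline intercepts: K1/α12 = 289/0.622 = 465 > K2 = 422; K2/α21 = 422/1.75 = 241 < K1 = 289.
Since the inequalities point opposite ways, species 1 can invade but species 2 cannot.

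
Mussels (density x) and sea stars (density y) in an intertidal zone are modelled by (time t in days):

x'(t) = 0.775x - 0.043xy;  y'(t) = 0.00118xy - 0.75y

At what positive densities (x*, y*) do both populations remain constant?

x* ≈ 636, y* ≈ 18

Set dy/dt = 0 with y > 0: 0.00118x - 0.75 = 0, so x* = 0.75/0.00118 = 636.
Set dx/dt = 0 with x > 0: 0.775 - 0.043y = 0, so y* = 0.775/0.043 = 18.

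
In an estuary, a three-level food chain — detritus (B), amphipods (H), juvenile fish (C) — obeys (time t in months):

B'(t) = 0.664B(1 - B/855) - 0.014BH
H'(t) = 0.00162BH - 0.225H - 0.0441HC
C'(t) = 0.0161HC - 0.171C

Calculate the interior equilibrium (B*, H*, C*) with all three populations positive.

B* ≈ 664, H* ≈ 10.6, C* ≈ 19.3

From dC/dt = 0: 0.0161H* = 0.171, so H* = 10.6.
From dB/dt = 0: 0.664(1 - B*/855) = 0.014·10.6, giving B* = 855·(1 - 0.224) = 664.
From dH/dt = 0: 0.00162·664 - 0.225 = 0.0441C*, so C* = 0.85/0.0441 = 19.3.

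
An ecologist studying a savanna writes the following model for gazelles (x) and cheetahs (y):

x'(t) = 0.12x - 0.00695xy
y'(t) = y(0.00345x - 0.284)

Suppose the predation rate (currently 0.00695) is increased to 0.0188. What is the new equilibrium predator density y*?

At the interior fixed point, setting dx/dt = 0 with x > 0 fixes y* = (prey growth rate)/(xy coefficient) — independent of the other coefficients.
With the change, y* = 0.12/0.0188 = 6.38; it falls from 17.3.

y* ≈ 6.38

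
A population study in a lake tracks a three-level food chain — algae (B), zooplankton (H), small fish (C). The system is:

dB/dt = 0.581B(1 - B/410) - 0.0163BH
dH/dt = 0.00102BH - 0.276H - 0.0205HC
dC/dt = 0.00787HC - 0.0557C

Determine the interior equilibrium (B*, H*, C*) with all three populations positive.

B* ≈ 329, H* ≈ 7.08, C* ≈ 2.89

From dC/dt = 0: 0.00787H* = 0.0557, so H* = 7.08.
From dB/dt = 0: 0.581(1 - B*/410) = 0.0163·7.08, giving B* = 410·(1 - 0.199) = 329.
From dH/dt = 0: 0.00102·329 - 0.276 = 0.0205C*, so C* = 0.0592/0.0205 = 2.89.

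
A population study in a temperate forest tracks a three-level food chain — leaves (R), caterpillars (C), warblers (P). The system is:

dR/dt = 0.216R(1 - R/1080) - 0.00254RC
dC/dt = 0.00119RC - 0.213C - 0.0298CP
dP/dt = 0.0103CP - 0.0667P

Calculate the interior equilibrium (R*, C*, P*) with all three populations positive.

From dP/dt = 0: 0.0103C* = 0.0667, so C* = 6.48.
From dR/dt = 0: 0.216(1 - R*/1080) = 0.00254·6.48, giving R* = 1080·(1 - 0.0761) = 998.
From dC/dt = 0: 0.00119·998 - 0.213 = 0.0298P*, so P* = 0.974/0.0298 = 32.7.

R* ≈ 998, C* ≈ 6.48, P* ≈ 32.7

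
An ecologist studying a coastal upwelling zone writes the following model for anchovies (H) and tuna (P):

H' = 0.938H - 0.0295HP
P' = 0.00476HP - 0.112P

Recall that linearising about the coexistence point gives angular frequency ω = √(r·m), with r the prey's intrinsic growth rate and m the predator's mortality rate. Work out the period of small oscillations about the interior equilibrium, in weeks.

T ≈ 19.4 weeks

Here r = 0.938 and m = 0.112, so r·m = 0.105.
ω = √0.105 = 0.324 per week, hence T = 2π/ω ≈ 19.4 weeks.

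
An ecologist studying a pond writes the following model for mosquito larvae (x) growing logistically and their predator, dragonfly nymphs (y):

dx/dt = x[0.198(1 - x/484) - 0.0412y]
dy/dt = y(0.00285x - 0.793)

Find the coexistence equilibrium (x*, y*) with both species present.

From dy/dt = 0 with y > 0: 0.00285x* = 0.793, so x* = 278.
Substitute into dx/dt = 0: 0.198(1 - 278/484) = 0.0412y*.
The bracket is 0.425, giving y* = 0.0842/0.0412 = 2.04.

x* ≈ 278, y* ≈ 2.04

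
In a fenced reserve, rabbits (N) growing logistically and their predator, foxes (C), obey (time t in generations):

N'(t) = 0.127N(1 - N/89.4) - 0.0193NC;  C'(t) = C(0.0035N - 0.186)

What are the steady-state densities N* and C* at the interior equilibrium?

N* ≈ 53.1, C* ≈ 2.67

From dC/dt = 0 with C > 0: 0.0035N* = 0.186, so N* = 53.1.
Substitute into dN/dt = 0: 0.127(1 - 53.1/89.4) = 0.0193C*.
The bracket is 0.406, giving C* = 0.0515/0.0193 = 2.67.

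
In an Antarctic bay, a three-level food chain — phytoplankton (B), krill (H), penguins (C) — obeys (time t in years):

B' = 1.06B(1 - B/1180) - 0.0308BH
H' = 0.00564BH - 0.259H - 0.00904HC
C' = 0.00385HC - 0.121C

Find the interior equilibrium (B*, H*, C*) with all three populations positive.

B* ≈ 102, H* ≈ 31.4, C* ≈ 35.2

From dC/dt = 0: 0.00385H* = 0.121, so H* = 31.4.
From dB/dt = 0: 1.06(1 - B*/1180) = 0.0308·31.4, giving B* = 1180·(1 - 0.913) = 102.
From dH/dt = 0: 0.00564·102 - 0.259 = 0.00904C*, so C* = 0.319/0.00904 = 35.2.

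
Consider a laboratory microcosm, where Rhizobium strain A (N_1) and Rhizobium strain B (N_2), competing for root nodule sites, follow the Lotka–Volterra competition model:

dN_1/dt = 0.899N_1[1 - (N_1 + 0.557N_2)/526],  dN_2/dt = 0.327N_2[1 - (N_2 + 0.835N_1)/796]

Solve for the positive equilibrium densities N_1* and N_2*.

N_1* ≈ 154, N_2* ≈ 667

Setting both brackets to zero gives the nullclines N_1 + 0.557N_2 = 526 and 0.835N_1 + N_2 = 796.
Substituting N_2 = 796 - 0.835N_1 into the first: N_1(1 - 0.557·0.835) = 526 - 0.557·796.
So N_1* = 82.6/0.535 = 154, and then N_2* = 796 - 0.835·154 = 667.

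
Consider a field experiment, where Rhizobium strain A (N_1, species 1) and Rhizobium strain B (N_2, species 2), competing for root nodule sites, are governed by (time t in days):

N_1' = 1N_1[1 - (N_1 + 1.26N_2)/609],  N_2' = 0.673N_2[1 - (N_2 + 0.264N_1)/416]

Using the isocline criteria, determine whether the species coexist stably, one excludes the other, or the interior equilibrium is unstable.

Compare the nullcline intercepts: K1/α12 = 609/1.26 = 483 > K2 = 416; K2/α21 = 416/0.264 = 1580 > K1 = 609.
Since both inequalities hold, each species can invade when rare, so the interior equilibrium is stable.

stable coexistence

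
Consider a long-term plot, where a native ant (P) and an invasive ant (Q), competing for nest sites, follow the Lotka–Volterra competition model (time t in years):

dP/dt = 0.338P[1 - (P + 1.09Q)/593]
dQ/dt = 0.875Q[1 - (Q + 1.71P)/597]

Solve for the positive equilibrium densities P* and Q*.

Setting both brackets to zero gives the nullclines P + 1.09Q = 593 and 1.71P + Q = 597.
Substituting Q = 597 - 1.71P into the first: P(1 - 1.09·1.71) = 593 - 1.09·597.
So P* = -57.7/-0.864 = 66.8, and then Q* = 597 - 1.71·66.8 = 483.

P* ≈ 66.8, Q* ≈ 483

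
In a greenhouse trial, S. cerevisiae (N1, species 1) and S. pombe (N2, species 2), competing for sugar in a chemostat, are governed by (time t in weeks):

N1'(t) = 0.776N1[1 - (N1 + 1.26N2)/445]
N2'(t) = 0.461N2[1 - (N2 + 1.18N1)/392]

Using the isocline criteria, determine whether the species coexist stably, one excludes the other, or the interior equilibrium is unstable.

unstable coexistence (outcome depends on initial conditions)

Compare the nullcline intercepts: K1/α12 = 445/1.26 = 353 < K2 = 392; K2/α21 = 392/1.18 = 332 < K1 = 445.
Since both are reversed, neither can invade when rare; the interior point is a saddle.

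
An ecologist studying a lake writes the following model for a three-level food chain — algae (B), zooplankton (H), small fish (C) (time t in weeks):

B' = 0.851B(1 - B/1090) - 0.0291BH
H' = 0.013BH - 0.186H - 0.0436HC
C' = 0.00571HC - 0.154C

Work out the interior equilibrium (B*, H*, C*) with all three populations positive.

From dC/dt = 0: 0.00571H* = 0.154, so H* = 27.
From dB/dt = 0: 0.851(1 - B*/1090) = 0.0291·27, giving B* = 1090·(1 - 0.922) = 84.7.
From dH/dt = 0: 0.013·84.7 - 0.186 = 0.0436C*, so C* = 0.916/0.0436 = 21.

B* ≈ 84.7, H* ≈ 27, C* ≈ 21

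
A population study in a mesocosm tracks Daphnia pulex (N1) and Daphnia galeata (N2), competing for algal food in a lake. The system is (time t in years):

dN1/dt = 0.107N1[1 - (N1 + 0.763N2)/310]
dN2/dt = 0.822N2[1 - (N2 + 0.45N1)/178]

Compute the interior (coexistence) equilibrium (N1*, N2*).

Setting both brackets to zero gives the nullclines N1 + 0.763N2 = 310 and 0.45N1 + N2 = 178.
Substituting N2 = 178 - 0.45N1 into the first: N1(1 - 0.763·0.45) = 310 - 0.763·178.
So N1* = 174/0.657 = 265, and then N2* = 178 - 0.45·265 = 58.6.

N1* ≈ 265, N2* ≈ 58.6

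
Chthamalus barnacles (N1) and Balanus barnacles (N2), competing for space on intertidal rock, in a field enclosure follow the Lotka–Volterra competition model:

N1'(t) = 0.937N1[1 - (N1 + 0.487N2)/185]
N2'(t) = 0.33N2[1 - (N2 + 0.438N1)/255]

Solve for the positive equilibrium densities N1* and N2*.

Setting both brackets to zero gives the nullclines N1 + 0.487N2 = 185 and 0.438N1 + N2 = 255.
Substituting N2 = 255 - 0.438N1 into the first: N1(1 - 0.487·0.438) = 185 - 0.487·255.
So N1* = 60.8/0.787 = 77.3, and then N2* = 255 - 0.438·77.3 = 221.

N1* ≈ 77.3, N2* ≈ 221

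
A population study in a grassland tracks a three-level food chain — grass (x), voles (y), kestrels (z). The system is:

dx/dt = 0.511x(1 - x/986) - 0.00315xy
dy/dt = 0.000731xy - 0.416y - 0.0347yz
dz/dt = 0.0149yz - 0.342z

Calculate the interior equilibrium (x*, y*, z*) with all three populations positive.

From dz/dt = 0: 0.0149y* = 0.342, so y* = 23.
From dx/dt = 0: 0.511(1 - x*/986) = 0.00315·23, giving x* = 986·(1 - 0.141) = 846.
From dy/dt = 0: 0.000731·846 - 0.416 = 0.0347z*, so z* = 0.203/0.0347 = 5.84.

x* ≈ 846, y* ≈ 23, z* ≈ 5.84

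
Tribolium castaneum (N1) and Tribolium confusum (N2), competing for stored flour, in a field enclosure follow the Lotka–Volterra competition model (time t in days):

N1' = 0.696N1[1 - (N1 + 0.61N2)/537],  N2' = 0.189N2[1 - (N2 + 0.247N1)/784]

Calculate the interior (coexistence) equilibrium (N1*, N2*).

N1* ≈ 69.2, N2* ≈ 767

Setting both brackets to zero gives the nullclines N1 + 0.61N2 = 537 and 0.247N1 + N2 = 784.
Substituting N2 = 784 - 0.247N1 into the first: N1(1 - 0.61·0.247) = 537 - 0.61·784.
So N1* = 58.8/0.849 = 69.2, and then N2* = 784 - 0.247·69.2 = 767.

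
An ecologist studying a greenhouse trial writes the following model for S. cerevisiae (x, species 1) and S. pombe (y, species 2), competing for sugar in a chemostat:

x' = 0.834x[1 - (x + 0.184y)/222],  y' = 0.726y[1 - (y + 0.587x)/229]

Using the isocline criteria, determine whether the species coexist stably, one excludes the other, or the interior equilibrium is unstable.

stable coexistence

Compare the nullcline intercepts: K1/α12 = 222/0.184 = 1210 > K2 = 229; K2/α21 = 229/0.587 = 390 > K1 = 222.
Since both inequalities hold, each species can invade when rare, so the interior equilibrium is stable.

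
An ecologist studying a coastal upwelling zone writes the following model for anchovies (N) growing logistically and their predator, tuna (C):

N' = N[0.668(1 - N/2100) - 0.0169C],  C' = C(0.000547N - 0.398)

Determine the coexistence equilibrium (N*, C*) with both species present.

From dC/dt = 0 with C > 0: 0.000547N* = 0.398, so N* = 728.
Substitute into dN/dt = 0: 0.668(1 - 728/2100) = 0.0169C*.
The bracket is 0.654, giving C* = 0.437/0.0169 = 25.8.

N* ≈ 728, C* ≈ 25.8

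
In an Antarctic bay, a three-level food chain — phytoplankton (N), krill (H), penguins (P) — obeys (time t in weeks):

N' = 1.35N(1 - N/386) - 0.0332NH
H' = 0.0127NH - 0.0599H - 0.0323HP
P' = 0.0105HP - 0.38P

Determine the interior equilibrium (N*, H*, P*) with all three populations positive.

N* ≈ 42.5, H* ≈ 36.2, P* ≈ 14.8

From dP/dt = 0: 0.0105H* = 0.38, so H* = 36.2.
From dN/dt = 0: 1.35(1 - N*/386) = 0.0332·36.2, giving N* = 386·(1 - 0.89) = 42.5.
From dH/dt = 0: 0.0127·42.5 - 0.0599 = 0.0323P*, so P* = 0.479/0.0323 = 14.8.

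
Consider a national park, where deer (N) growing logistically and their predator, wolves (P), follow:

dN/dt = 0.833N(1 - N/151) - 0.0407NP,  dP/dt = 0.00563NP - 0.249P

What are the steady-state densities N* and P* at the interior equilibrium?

N* ≈ 44.2, P* ≈ 14.5

From dP/dt = 0 with P > 0: 0.00563N* = 0.249, so N* = 44.2.
Substitute into dN/dt = 0: 0.833(1 - 44.2/151) = 0.0407P*.
The bracket is 0.707, giving P* = 0.589/0.0407 = 14.5.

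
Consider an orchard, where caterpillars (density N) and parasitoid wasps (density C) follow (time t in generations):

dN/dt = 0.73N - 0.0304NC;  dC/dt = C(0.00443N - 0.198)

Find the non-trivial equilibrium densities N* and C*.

N* ≈ 44.7, C* ≈ 24

Set dC/dt = 0 with C > 0: 0.00443N - 0.198 = 0, so N* = 0.198/0.00443 = 44.7.
Set dN/dt = 0 with N > 0: 0.73 - 0.0304C = 0, so C* = 0.73/0.0304 = 24.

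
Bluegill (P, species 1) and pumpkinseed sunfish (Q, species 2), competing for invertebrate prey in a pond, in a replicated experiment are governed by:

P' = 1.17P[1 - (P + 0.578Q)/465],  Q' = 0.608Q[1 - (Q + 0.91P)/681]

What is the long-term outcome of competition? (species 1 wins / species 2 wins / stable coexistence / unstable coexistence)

stable coexistence

Compare the nullcline intercepts: K1/α12 = 465/0.578 = 804 > K2 = 681; K2/α21 = 681/0.91 = 748 > K1 = 465.
Since both inequalities hold, each species can invade when rare, so the interior equilibrium is stable.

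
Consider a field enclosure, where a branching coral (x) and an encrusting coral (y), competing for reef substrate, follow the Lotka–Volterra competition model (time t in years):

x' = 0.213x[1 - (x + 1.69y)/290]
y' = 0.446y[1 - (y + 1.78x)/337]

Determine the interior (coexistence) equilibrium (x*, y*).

Setting both brackets to zero gives the nullclines x + 1.69y = 290 and 1.78x + y = 337.
Substituting y = 337 - 1.78x into the first: x(1 - 1.69·1.78) = 290 - 1.69·337.
So x* = -280/-2.01 = 139, and then y* = 337 - 1.78·139 = 89.2.

x* ≈ 139, y* ≈ 89.2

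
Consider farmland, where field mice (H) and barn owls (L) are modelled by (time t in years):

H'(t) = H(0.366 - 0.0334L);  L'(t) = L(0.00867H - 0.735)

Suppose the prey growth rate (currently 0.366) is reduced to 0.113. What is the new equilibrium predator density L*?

L* ≈ 3.38

At the interior fixed point, setting dH/dt = 0 with H > 0 fixes L* = (prey growth rate)/(HL coefficient) — independent of the other coefficients.
With the change, L* = 0.113/0.0334 = 3.38; it falls from 11.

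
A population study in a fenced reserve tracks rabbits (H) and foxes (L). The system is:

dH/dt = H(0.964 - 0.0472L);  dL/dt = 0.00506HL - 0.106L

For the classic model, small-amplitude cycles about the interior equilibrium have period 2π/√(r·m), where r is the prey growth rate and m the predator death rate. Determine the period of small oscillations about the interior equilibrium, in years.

T ≈ 19.7 years

Here r = 0.964 and m = 0.106, so r·m = 0.102.
ω = √0.102 = 0.32 per year, hence T = 2π/ω ≈ 19.7 years.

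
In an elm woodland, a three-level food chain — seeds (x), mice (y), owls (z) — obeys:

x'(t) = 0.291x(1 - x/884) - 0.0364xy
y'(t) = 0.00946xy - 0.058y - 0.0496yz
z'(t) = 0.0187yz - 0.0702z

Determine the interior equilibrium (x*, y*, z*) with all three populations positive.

x* ≈ 469, y* ≈ 3.75, z* ≈ 88.3

From dz/dt = 0: 0.0187y* = 0.0702, so y* = 3.75.
From dx/dt = 0: 0.291(1 - x*/884) = 0.0364·3.75, giving x* = 884·(1 - 0.47) = 469.
From dy/dt = 0: 0.00946·469 - 0.058 = 0.0496z*, so z* = 4.38/0.0496 = 88.3.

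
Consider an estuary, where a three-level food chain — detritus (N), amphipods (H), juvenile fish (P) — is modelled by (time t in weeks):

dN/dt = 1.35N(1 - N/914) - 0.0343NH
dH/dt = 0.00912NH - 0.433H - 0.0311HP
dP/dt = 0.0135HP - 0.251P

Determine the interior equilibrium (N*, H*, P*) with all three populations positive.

From dP/dt = 0: 0.0135H* = 0.251, so H* = 18.6.
From dN/dt = 0: 1.35(1 - N*/914) = 0.0343·18.6, giving N* = 914·(1 - 0.472) = 482.
From dH/dt = 0: 0.00912·482 - 0.433 = 0.0311P*, so P* = 3.96/0.0311 = 127.

N* ≈ 482, H* ≈ 18.6, P* ≈ 127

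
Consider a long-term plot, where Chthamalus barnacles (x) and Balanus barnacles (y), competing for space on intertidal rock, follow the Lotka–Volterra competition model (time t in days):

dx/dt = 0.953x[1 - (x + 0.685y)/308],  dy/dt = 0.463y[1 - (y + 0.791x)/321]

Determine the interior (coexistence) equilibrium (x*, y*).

x* ≈ 192, y* ≈ 169

Setting both brackets to zero gives the nullclines x + 0.685y = 308 and 0.791x + y = 321.
Substituting y = 321 - 0.791x into the first: x(1 - 0.685·0.791) = 308 - 0.685·321.
So x* = 88.1/0.458 = 192, and then y* = 321 - 0.791·192 = 169.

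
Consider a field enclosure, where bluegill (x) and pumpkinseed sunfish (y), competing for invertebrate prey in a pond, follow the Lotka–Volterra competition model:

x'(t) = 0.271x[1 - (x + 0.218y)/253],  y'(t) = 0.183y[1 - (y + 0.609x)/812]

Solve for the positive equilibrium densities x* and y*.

x* ≈ 87.6, y* ≈ 759

Setting both brackets to zero gives the nullclines x + 0.218y = 253 and 0.609x + y = 812.
Substituting y = 812 - 0.609x into the first: x(1 - 0.218·0.609) = 253 - 0.218·812.
So x* = 76/0.867 = 87.6, and then y* = 812 - 0.609·87.6 = 759.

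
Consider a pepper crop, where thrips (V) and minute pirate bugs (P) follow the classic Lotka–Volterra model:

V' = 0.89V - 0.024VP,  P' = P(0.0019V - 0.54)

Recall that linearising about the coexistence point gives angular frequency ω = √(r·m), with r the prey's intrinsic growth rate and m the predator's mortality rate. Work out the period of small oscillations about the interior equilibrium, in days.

Here r = 0.89 and m = 0.54, so r·m = 0.481.
ω = √0.481 = 0.693 per day, hence T = 2π/ω ≈ 9.06 days.

T ≈ 9.06 days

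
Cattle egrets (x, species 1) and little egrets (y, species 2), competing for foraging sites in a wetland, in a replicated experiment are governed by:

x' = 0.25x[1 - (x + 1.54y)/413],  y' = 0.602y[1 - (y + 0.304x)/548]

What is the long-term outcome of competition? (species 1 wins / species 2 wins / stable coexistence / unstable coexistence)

Compare the nullcline intercepts: K1/α12 = 413/1.54 = 268 < K2 = 548; K2/α21 = 548/0.304 = 1800 > K1 = 413.
Since the inequalities point opposite ways, species 2 can invade but species 1 cannot.

species 2 excludes species 1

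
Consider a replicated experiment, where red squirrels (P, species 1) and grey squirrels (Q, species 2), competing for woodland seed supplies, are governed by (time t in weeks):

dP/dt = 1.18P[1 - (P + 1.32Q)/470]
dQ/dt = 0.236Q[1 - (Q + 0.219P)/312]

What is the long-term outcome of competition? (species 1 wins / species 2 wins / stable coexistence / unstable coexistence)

Compare the nullcline intercepts: K1/α12 = 470/1.32 = 356 > K2 = 312; K2/α21 = 312/0.219 = 1420 > K1 = 470.
Since both inequalities hold, each species can invade when rare, so the interior equilibrium is stable.

stable coexistence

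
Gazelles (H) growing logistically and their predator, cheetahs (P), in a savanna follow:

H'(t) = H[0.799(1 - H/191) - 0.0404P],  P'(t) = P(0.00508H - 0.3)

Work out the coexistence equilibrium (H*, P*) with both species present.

H* ≈ 59.1, P* ≈ 13.7

From dP/dt = 0 with P > 0: 0.00508H* = 0.3, so H* = 59.1.
Substitute into dH/dt = 0: 0.799(1 - 59.1/191) = 0.0404P*.
The bracket is 0.691, giving P* = 0.552/0.0404 = 13.7.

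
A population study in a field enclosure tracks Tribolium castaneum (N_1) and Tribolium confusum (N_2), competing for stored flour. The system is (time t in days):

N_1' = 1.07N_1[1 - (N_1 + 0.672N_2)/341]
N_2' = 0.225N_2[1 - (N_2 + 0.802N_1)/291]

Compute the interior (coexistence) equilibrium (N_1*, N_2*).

Setting both brackets to zero gives the nullclines N_1 + 0.672N_2 = 341 and 0.802N_1 + N_2 = 291.
Substituting N_2 = 291 - 0.802N_1 into the first: N_1(1 - 0.672·0.802) = 341 - 0.672·291.
So N_1* = 145/0.461 = 315, and then N_2* = 291 - 0.802·315 = 38.

N_1* ≈ 315, N_2* ≈ 38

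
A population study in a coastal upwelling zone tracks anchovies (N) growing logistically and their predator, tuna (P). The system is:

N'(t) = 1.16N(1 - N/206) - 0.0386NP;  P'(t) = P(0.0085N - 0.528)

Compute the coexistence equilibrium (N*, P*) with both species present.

From dP/dt = 0 with P > 0: 0.0085N* = 0.528, so N* = 62.1.
Substitute into dN/dt = 0: 1.16(1 - 62.1/206) = 0.0386P*.
The bracket is 0.698, giving P* = 0.81/0.0386 = 21.

N* ≈ 62.1, P* ≈ 21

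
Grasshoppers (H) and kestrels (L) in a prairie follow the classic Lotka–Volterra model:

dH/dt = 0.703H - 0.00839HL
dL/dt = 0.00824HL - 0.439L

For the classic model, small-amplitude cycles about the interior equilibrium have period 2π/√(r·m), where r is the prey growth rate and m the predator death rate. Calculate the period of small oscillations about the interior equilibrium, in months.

T ≈ 11.3 months

Here r = 0.703 and m = 0.439, so r·m = 0.309.
ω = √0.309 = 0.556 per month, hence T = 2π/ω ≈ 11.3 months.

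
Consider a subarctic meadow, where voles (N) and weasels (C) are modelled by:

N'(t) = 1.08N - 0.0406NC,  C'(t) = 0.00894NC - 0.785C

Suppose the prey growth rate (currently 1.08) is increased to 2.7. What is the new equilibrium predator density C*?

At the interior fixed point, setting dN/dt = 0 with N > 0 fixes C* = (prey growth rate)/(NC coefficient) — independent of the other coefficients.
With the change, C* = 2.7/0.0406 = 66.5; it rises from 26.6.

C* ≈ 66.5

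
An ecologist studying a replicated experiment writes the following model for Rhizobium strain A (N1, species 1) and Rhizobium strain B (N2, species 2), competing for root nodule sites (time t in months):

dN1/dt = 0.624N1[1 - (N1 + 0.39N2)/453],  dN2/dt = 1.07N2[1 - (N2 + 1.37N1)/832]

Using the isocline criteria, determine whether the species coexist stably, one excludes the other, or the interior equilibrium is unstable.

stable coexistence

Compare the nullcline intercepts: K1/α12 = 453/0.39 = 1160 > K2 = 832; K2/α21 = 832/1.37 = 607 > K1 = 453.
Since both inequalities hold, each species can invade when rare, so the interior equilibrium is stable.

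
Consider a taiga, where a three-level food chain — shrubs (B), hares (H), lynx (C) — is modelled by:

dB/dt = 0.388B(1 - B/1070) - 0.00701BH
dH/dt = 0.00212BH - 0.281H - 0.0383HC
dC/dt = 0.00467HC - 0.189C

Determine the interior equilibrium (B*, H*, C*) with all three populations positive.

From dC/dt = 0: 0.00467H* = 0.189, so H* = 40.5.
From dB/dt = 0: 0.388(1 - B*/1070) = 0.00701·40.5, giving B* = 1070·(1 - 0.731) = 288.
From dH/dt = 0: 0.00212·288 - 0.281 = 0.0383C*, so C* = 0.329/0.0383 = 8.58.

B* ≈ 288, H* ≈ 40.5, C* ≈ 8.58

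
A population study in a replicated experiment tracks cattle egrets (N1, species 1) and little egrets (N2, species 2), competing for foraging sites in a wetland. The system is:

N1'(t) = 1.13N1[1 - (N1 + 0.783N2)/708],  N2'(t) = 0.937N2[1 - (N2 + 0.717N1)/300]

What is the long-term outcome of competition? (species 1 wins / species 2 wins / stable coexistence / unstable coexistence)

Compare the nullcline intercepts: K1/α12 = 708/0.783 = 904 > K2 = 300; K2/α21 = 300/0.717 = 418 < K1 = 708.
Since the inequalities point opposite ways, species 1 can invade but species 2 cannot.

species 1 excludes species 2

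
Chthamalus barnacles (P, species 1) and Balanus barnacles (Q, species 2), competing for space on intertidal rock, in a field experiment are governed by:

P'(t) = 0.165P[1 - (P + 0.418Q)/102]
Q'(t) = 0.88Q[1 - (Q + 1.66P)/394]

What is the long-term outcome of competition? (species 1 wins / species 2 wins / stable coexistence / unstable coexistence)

Compare the nullcline intercepts: K1/α12 = 102/0.418 = 244 < K2 = 394; K2/α21 = 394/1.66 = 237 > K1 = 102.
Since the inequalities point opposite ways, species 2 can invade but species 1 cannot.

species 2 excludes species 1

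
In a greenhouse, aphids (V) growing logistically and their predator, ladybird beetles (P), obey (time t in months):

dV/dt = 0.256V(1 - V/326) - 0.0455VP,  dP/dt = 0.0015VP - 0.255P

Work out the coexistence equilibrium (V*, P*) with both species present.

From dP/dt = 0 with P > 0: 0.0015V* = 0.255, so V* = 170.
Substitute into dV/dt = 0: 0.256(1 - 170/326) = 0.0455P*.
The bracket is 0.479, giving P* = 0.123/0.0455 = 2.69.

V* ≈ 170, P* ≈ 2.69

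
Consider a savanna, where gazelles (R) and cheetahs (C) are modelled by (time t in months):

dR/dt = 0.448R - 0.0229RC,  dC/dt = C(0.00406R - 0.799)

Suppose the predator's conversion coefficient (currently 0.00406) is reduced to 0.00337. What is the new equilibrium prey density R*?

At the interior fixed point, setting dC/dt = 0 with C > 0 fixes R* = (predator death rate)/(RC coefficient) — independent of the other coefficients.
With the change, R* = 0.799/0.00337 = 237; it rises from 197.

R* ≈ 237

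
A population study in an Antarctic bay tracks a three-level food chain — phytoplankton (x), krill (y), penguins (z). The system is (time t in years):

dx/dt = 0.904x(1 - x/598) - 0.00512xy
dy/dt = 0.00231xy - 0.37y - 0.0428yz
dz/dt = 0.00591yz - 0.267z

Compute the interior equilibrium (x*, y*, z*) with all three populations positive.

x* ≈ 445, y* ≈ 45.2, z* ≈ 15.4

From dz/dt = 0: 0.00591y* = 0.267, so y* = 45.2.
From dx/dt = 0: 0.904(1 - x*/598) = 0.00512·45.2, giving x* = 598·(1 - 0.256) = 445.
From dy/dt = 0: 0.00231·445 - 0.37 = 0.0428z*, so z* = 0.658/0.0428 = 15.4.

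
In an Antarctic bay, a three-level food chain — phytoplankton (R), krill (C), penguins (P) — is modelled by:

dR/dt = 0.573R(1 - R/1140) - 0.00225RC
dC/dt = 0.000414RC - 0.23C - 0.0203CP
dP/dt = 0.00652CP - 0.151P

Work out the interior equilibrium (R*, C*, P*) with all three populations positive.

R* ≈ 1040, C* ≈ 23.2, P* ≈ 9.8

From dP/dt = 0: 0.00652C* = 0.151, so C* = 23.2.
From dR/dt = 0: 0.573(1 - R*/1140) = 0.00225·23.2, giving R* = 1140·(1 - 0.0909) = 1040.
From dC/dt = 0: 0.000414·1040 - 0.23 = 0.0203P*, so P* = 0.199/0.0203 = 9.8.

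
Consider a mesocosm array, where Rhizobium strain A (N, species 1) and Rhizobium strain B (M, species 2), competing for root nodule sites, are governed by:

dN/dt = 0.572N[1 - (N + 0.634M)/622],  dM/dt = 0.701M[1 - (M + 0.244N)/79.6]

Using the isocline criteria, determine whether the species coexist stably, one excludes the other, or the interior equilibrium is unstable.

Compare the nullcline intercepts: K1/α12 = 622/0.634 = 981 > K2 = 79.6; K2/α21 = 79.6/0.244 = 326 < K1 = 622.
Since the inequalities point opposite ways, species 1 can invade but species 2 cannot.

species 1 excludes species 2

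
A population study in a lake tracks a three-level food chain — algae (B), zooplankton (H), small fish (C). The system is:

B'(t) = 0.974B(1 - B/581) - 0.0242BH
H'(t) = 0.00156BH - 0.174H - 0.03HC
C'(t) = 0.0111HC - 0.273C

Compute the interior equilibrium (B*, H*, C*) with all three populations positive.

B* ≈ 226, H* ≈ 24.6, C* ≈ 5.95

From dC/dt = 0: 0.0111H* = 0.273, so H* = 24.6.
From dB/dt = 0: 0.974(1 - B*/581) = 0.0242·24.6, giving B* = 581·(1 - 0.611) = 226.
From dH/dt = 0: 0.00156·226 - 0.174 = 0.03C*, so C* = 0.179/0.03 = 5.95.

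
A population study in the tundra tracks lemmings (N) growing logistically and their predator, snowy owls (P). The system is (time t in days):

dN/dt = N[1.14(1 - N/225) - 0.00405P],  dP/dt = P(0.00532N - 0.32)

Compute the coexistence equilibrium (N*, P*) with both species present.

N* ≈ 60.2, P* ≈ 206

From dP/dt = 0 with P > 0: 0.00532N* = 0.32, so N* = 60.2.
Substitute into dN/dt = 0: 1.14(1 - 60.2/225) = 0.00405P*.
The bracket is 0.733, giving P* = 0.835/0.00405 = 206.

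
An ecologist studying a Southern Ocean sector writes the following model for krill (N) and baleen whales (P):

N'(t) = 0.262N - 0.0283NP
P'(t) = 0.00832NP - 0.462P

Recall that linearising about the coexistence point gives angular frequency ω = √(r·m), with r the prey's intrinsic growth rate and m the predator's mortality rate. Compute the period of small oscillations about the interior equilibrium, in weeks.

Here r = 0.262 and m = 0.462, so r·m = 0.121.
ω = √0.121 = 0.348 per week, hence T = 2π/ω ≈ 18.1 weeks.

T ≈ 18.1 weeks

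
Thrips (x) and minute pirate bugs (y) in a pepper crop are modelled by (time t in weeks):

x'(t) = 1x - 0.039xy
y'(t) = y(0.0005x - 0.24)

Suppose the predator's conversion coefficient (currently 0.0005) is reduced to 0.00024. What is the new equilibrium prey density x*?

At the interior fixed point, setting dy/dt = 0 with y > 0 fixes x* = (predator death rate)/(xy coefficient) — independent of the other coefficients.
With the change, x* = 0.24/0.00024 = 1000; it rises from 480.

x* ≈ 1000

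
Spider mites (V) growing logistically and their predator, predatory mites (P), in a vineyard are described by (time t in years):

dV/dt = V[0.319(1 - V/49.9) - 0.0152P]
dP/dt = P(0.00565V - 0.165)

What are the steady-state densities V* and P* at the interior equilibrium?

V* ≈ 29.2, P* ≈ 8.7

From dP/dt = 0 with P > 0: 0.00565V* = 0.165, so V* = 29.2.
Substitute into dV/dt = 0: 0.319(1 - 29.2/49.9) = 0.0152P*.
The bracket is 0.415, giving P* = 0.132/0.0152 = 8.7.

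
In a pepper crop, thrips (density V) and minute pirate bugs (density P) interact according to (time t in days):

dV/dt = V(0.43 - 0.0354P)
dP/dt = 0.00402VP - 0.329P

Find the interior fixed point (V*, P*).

V* ≈ 81.8, P* ≈ 12.1

Set dP/dt = 0 with P > 0: 0.00402V - 0.329 = 0, so V* = 0.329/0.00402 = 81.8.
Set dV/dt = 0 with V > 0: 0.43 - 0.0354P = 0, so P* = 0.43/0.0354 = 12.1.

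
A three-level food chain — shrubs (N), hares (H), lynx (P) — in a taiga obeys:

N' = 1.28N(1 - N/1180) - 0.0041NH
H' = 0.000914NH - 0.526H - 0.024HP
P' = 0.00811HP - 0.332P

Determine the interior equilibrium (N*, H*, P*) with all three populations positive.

N* ≈ 1030, H* ≈ 40.9, P* ≈ 17.1

From dP/dt = 0: 0.00811H* = 0.332, so H* = 40.9.
From dN/dt = 0: 1.28(1 - N*/1180) = 0.0041·40.9, giving N* = 1180·(1 - 0.131) = 1030.
From dH/dt = 0: 0.000914·1030 - 0.526 = 0.024P*, so P* = 0.411/0.024 = 17.1.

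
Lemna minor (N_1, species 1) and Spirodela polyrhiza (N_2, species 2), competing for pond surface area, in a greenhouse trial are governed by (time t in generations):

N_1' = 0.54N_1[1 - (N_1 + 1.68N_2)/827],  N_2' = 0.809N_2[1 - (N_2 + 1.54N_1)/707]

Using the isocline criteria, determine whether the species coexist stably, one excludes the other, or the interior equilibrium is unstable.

unstable coexistence (outcome depends on initial conditions)

Compare the nullcline intercepts: K1/α12 = 827/1.68 = 492 < K2 = 707; K2/α21 = 707/1.54 = 459 < K1 = 827.
Since both are reversed, neither can invade when rare; the interior point is a saddle.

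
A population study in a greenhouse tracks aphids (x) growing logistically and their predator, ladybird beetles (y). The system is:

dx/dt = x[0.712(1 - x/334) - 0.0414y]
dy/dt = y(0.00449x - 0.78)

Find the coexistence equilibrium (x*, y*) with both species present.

x* ≈ 174, y* ≈ 8.25

From dy/dt = 0 with y > 0: 0.00449x* = 0.78, so x* = 174.
Substitute into dx/dt = 0: 0.712(1 - 174/334) = 0.0414y*.
The bracket is 0.48, giving y* = 0.342/0.0414 = 8.25.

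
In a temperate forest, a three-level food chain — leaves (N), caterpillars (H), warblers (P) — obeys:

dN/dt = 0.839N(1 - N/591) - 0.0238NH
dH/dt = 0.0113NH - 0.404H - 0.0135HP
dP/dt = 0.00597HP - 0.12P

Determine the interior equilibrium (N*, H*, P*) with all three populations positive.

From dP/dt = 0: 0.00597H* = 0.12, so H* = 20.1.
From dN/dt = 0: 0.839(1 - N*/591) = 0.0238·20.1, giving N* = 591·(1 - 0.57) = 254.
From dH/dt = 0: 0.0113·254 - 0.404 = 0.0135P*, so P* = 2.47/0.0135 = 183.

N* ≈ 254, H* ≈ 20.1, P* ≈ 183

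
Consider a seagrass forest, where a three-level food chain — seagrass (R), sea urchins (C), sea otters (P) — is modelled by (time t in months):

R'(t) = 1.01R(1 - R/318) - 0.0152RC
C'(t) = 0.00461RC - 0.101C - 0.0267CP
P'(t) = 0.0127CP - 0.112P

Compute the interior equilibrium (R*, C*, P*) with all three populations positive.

From dP/dt = 0: 0.0127C* = 0.112, so C* = 8.82.
From dR/dt = 0: 1.01(1 - R*/318) = 0.0152·8.82, giving R* = 318·(1 - 0.133) = 276.
From dC/dt = 0: 0.00461·276 - 0.101 = 0.0267P*, so P* = 1.17/0.0267 = 43.8.

R* ≈ 276, C* ≈ 8.82, P* ≈ 43.8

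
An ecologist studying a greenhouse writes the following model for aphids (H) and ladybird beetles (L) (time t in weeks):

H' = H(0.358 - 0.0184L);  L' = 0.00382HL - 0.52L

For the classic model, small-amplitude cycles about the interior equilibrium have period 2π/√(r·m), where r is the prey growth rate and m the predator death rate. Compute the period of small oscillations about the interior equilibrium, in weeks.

Here r = 0.358 and m = 0.52, so r·m = 0.186.
ω = √0.186 = 0.431 per week, hence T = 2π/ω ≈ 14.6 weeks.

T ≈ 14.6 weeks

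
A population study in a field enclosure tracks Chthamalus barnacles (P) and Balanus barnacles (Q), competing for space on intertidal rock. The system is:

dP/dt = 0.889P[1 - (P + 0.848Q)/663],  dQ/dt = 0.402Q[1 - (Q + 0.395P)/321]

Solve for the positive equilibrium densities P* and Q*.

Setting both brackets to zero gives the nullclines P + 0.848Q = 663 and 0.395P + Q = 321.
Substituting Q = 321 - 0.395P into the first: P(1 - 0.848·0.395) = 663 - 0.848·321.
So P* = 391/0.665 = 588, and then Q* = 321 - 0.395·588 = 88.9.

P* ≈ 588, Q* ≈ 88.9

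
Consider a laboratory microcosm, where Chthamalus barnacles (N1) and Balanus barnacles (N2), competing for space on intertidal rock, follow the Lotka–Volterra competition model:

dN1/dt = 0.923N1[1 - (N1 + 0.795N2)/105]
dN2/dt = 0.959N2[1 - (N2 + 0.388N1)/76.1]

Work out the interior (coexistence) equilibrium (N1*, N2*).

N1* ≈ 64.3, N2* ≈ 51.1

Setting both brackets to zero gives the nullclines N1 + 0.795N2 = 105 and 0.388N1 + N2 = 76.1.
Substituting N2 = 76.1 - 0.388N1 into the first: N1(1 - 0.795·0.388) = 105 - 0.795·76.1.
So N1* = 44.5/0.692 = 64.3, and then N2* = 76.1 - 0.388·64.3 = 51.1.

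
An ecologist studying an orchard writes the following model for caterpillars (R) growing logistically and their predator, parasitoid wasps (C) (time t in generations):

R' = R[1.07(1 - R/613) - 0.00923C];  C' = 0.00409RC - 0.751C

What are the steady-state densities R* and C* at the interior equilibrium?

From dC/dt = 0 with C > 0: 0.00409R* = 0.751, so R* = 184.
Substitute into dR/dt = 0: 1.07(1 - 184/613) = 0.00923C*.
The bracket is 0.7, giving C* = 0.749/0.00923 = 81.2.

R* ≈ 184, C* ≈ 81.2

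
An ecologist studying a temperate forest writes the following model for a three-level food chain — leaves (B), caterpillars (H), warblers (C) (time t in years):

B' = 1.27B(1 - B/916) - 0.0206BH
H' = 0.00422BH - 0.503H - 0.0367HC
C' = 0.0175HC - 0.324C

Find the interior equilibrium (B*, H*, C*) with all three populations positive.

B* ≈ 641, H* ≈ 18.5, C* ≈ 60

From dC/dt = 0: 0.0175H* = 0.324, so H* = 18.5.
From dB/dt = 0: 1.27(1 - B*/916) = 0.0206·18.5, giving B* = 916·(1 - 0.3) = 641.
From dH/dt = 0: 0.00422·641 - 0.503 = 0.0367C*, so C* = 2.2/0.0367 = 60.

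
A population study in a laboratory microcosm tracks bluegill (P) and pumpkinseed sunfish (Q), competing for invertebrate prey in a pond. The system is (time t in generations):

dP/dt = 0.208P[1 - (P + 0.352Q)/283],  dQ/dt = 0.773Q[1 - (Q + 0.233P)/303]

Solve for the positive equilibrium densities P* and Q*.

Setting both brackets to zero gives the nullclines P + 0.352Q = 283 and 0.233P + Q = 303.
Substituting Q = 303 - 0.233P into the first: P(1 - 0.352·0.233) = 283 - 0.352·303.
So P* = 176/0.918 = 192, and then Q* = 303 - 0.233·192 = 258.

P* ≈ 192, Q* ≈ 258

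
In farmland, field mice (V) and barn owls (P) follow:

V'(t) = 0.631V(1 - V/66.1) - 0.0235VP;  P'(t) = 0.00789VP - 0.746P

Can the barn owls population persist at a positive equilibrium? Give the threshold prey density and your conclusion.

The predator equation gives dP/dt > 0 only when V > 0.746/0.00789 = 94.6.
Without the predator, V → K = 66.1. Since 66.1 < 94.6, the predator cannot invade.

Threshold V = 94.6; K < 94.6, so no, the predator goes extinct.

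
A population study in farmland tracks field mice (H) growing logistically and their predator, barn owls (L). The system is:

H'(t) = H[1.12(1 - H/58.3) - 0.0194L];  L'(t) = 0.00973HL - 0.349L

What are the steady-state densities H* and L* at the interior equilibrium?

H* ≈ 35.9, L* ≈ 22.2

From dL/dt = 0 with L > 0: 0.00973H* = 0.349, so H* = 35.9.
Substitute into dH/dt = 0: 1.12(1 - 35.9/58.3) = 0.0194L*.
The bracket is 0.385, giving L* = 0.431/0.0194 = 22.2.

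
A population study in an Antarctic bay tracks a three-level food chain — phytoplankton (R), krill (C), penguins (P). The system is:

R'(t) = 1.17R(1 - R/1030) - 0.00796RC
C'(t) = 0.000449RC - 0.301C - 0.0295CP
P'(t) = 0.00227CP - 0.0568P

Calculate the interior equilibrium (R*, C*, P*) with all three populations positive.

From dP/dt = 0: 0.00227C* = 0.0568, so C* = 25.
From dR/dt = 0: 1.17(1 - R*/1030) = 0.00796·25, giving R* = 1030·(1 - 0.17) = 855.
From dC/dt = 0: 0.000449·855 - 0.301 = 0.0295P*, so P* = 0.0827/0.0295 = 2.8.

R* ≈ 855, C* ≈ 25, P* ≈ 2.8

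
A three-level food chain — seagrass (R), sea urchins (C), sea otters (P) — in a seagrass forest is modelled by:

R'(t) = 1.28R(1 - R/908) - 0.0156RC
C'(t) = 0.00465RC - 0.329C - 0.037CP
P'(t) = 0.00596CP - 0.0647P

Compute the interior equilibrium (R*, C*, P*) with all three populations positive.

From dP/dt = 0: 0.00596C* = 0.0647, so C* = 10.9.
From dR/dt = 0: 1.28(1 - R*/908) = 0.0156·10.9, giving R* = 908·(1 - 0.132) = 788.
From dC/dt = 0: 0.00465·788 - 0.329 = 0.037P*, so P* = 3.33/0.037 = 90.1.

R* ≈ 788, C* ≈ 10.9, P* ≈ 90.1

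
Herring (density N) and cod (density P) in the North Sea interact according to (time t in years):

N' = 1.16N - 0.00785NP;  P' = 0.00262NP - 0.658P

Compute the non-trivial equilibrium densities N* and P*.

N* ≈ 251, P* ≈ 148

Set dP/dt = 0 with P > 0: 0.00262N - 0.658 = 0, so N* = 0.658/0.00262 = 251.
Set dN/dt = 0 with N > 0: 1.16 - 0.00785P = 0, so P* = 1.16/0.00785 = 148.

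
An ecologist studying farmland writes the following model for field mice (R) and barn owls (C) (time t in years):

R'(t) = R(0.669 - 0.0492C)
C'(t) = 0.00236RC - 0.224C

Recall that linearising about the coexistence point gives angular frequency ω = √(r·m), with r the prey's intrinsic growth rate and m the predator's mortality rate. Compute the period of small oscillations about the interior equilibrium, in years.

T ≈ 16.2 years

Here r = 0.669 and m = 0.224, so r·m = 0.15.
ω = √0.15 = 0.387 per year, hence T = 2π/ω ≈ 16.2 years.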